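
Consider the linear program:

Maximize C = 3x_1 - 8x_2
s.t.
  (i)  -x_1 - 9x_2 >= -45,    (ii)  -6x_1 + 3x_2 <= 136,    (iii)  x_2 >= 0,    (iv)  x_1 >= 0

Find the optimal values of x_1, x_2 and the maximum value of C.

x_1 = 45, x_2 = 0, maximum C = 135

Corner points and C = 3x_1 - 8x_2:
  (45, 0) → C = 135
  (0, 5) → C = -40
  (0, 0) → C = 0

The optimum lies where -x_1 - 9x_2 = -45 and x_2 = 0.
Solving simultaneously gives x_1 = 45, x_2 = 0.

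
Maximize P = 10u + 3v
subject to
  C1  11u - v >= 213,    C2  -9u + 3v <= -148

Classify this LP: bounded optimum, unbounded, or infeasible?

From the feasible point (491/24, 289/24), moving in the direction (3, 9) keeps every constraint satisfied while P increases without bound.

unbounded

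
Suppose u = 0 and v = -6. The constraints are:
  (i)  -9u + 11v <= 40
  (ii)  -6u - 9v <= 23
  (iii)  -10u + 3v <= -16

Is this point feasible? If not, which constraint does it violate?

Constraint (ii): -6u - 9v = 54, which is not ≤ 23. All other constraints are satisfied.

not feasible — violates (ii)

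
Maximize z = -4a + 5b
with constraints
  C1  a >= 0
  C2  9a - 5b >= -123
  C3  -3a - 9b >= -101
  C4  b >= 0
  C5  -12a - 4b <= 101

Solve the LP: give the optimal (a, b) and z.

The optimum lies where a = 0 and -3a - 9b = -101.
Solving simultaneously gives a = 0, b = 101/9.

a = 0, b = 101/9, maximum z = 505/9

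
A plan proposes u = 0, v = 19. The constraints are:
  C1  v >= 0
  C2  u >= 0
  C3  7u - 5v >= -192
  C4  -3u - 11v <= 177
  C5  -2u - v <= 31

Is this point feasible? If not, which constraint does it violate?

C1: 19 ≥ 0 ✓
C2: 0 ≥ 0 ✓
C3: -95 ≥ -192 ✓
C4: -209 ≤ 177 ✓
C5: -19 ≤ 31 ✓

feasible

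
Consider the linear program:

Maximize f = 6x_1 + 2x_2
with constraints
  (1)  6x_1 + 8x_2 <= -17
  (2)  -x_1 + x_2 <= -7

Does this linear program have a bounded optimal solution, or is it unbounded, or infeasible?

unbounded

From the feasible point (39/14, -59/14), moving in the direction (8, -6) keeps every constraint satisfied while f increases without bound.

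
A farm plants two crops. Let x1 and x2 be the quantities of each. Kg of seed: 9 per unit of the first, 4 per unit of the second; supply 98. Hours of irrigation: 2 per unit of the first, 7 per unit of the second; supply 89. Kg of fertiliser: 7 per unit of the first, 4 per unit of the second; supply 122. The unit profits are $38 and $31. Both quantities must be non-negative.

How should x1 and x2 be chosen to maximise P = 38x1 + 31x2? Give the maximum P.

x1 = 6, x2 = 11, maximum P = 569

Extreme points and P = 38x1 + 31x2:
  (0, 0) → P = 0
  (0, 89/7) → P = 2759/7
  (98/9, 0) → P = 3724/9
  (6, 11) → P = 569

At the optimal vertex, 9x1 + 4x2 = 98 and 2x1 + 7x2 = 89.
Solving simultaneously gives x1 = 6, x2 = 11.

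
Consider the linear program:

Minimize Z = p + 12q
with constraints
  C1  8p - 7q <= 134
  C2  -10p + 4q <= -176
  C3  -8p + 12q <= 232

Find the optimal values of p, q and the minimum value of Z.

Vertices and Z = p + 12q:
  (348/19, 34/19) → Z = 756/19
  (404/5, 366/5) → Z = 4796/5
  (380/11, 466/11) → Z = 5972/11

The optimum lies where 8p - 7q = 134 and -10p + 4q = -176.
Solving simultaneously gives p = 348/19, q = 34/19.

p = 348/19, q = 34/19, minimum Z = 756/19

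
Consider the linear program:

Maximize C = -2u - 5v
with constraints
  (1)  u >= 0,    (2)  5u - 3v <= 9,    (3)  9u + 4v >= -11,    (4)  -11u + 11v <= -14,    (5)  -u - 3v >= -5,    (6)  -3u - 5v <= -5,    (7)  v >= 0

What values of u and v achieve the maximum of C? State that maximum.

u = 5/3, v = 0, maximum C = -10/3

Corner points and C = -2u - 5v:
  (7/3, 8/9) → C = -82/9
  (9/5, 0) → C = -18/5
  (97/44, 41/44) → C = -399/44
  (125/88, 13/88) → C = -315/88
  (5/3, 0) → C = -10/3

At the optimal vertex, -3u - 5v = -5 and v = 0.
Solving simultaneously gives u = 5/3, v = 0.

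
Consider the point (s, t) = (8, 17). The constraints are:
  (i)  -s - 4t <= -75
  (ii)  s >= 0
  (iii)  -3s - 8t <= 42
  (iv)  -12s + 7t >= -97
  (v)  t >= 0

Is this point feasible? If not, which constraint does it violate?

feasible

(i): -76 ≤ -75 ✓
(ii): 8 ≥ 0 ✓
(iii): -160 ≤ 42 ✓
(iv): 23 ≥ -97 ✓
(v): 17 ≥ 0 ✓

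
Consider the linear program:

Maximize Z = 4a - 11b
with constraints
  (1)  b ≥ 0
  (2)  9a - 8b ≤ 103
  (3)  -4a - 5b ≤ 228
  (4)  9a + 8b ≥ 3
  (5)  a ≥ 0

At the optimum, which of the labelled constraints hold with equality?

Feasible corners and Z = 4a - 11b:
  (103/9, 0) → Z = 412/9
  (1/3, 0) → Z = 4/3
  (0, 3/8) → Z = -33/8
The feasible region is unbounded (it extends along (0, 1), (8, 9)), but Z strictly decreases along every unbounded feasible direction, so there is no improving ray and the maximum is attained at a vertex.

The maximum is at (103/9, 0). Substituting into each constraint, equality holds for (1) and (2); the remaining constraints have slack.

(1) and (2)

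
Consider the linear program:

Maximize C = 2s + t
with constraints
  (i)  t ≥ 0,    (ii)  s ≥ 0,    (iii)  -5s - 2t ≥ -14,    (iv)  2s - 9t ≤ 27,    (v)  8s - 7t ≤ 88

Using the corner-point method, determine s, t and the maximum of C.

The optimum lies where s = 0 and -5s - 2t = -14.
Solving simultaneously gives s = 0, t = 7.

s = 0, t = 7, maximum C = 7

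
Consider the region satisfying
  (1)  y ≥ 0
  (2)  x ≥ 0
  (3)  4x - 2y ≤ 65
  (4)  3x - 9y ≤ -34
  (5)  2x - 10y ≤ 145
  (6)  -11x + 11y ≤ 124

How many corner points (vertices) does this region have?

4

Pairwise boundary intersections that survive every other constraint:
  (0, 34/9)
  (0, 124/11)
  (653/30, 331/30)
  (963/22, 1211/22)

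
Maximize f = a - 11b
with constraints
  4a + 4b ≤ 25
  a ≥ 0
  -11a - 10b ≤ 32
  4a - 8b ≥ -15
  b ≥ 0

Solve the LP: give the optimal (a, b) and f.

Vertices and f = a - 11b:
  (35/12, 10/3) → f = -135/4
  (25/4, 0) → f = 25/4
  (0, 15/8) → f = -165/8
  (0, 0) → f = 0

At the optimal vertex, 4a + 4b = 25 and b = 0.
Solving simultaneously gives a = 25/4, b = 0.

a = 25/4, b = 0, maximum f = 25/4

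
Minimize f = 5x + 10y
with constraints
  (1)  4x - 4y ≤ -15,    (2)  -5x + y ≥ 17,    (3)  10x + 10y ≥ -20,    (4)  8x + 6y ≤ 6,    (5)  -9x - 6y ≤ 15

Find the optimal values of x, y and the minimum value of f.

x = -3, y = 2, minimum f = 5

Corner points and f = 5x + 10y:
  (-48/19, 83/19) → f = 590/19
  (-3, 2) → f = 5
  (-21, 29) → f = 185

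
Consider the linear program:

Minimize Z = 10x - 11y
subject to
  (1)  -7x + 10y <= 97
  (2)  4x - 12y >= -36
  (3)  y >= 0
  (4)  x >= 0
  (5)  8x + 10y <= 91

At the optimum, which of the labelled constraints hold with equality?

(2) and (4)

Vertices and Z = 10x - 11y:
  (0, 3) → Z = -33
  (183/34, 163/34) → Z = 37/34
  (0, 0) → Z = 0
  (91/8, 0) → Z = 455/4

The minimum is at (0, 3). Substituting into each constraint, equality holds for (2) and (4); the remaining constraints have slack.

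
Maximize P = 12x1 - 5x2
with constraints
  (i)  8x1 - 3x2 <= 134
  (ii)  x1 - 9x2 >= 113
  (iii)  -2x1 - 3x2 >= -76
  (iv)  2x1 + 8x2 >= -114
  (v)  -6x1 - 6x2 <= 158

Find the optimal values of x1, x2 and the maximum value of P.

x1 = 73/7, x2 = -118/7, maximum P = 1466/7

Extreme points and P = 12x1 - 5x2:
  (289/23, -770/69) → P = 14254/69
  (73/7, -118/7) → P = 1466/7
  (-61/13, -170/13) → P = 118/13

The optimum lies where 8x1 - 3x2 = 134 and 2x1 + 8x2 = -114.
Solving simultaneously gives x1 = 73/7, x2 = -118/7.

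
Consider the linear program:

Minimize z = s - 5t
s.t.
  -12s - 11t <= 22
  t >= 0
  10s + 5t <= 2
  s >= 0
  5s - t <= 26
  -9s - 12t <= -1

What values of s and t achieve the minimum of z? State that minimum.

At the optimal vertex, 10s + 5t = 2 and s = 0.
Solving simultaneously gives s = 0, t = 2/5.

s = 0, t = 2/5, minimum z = -2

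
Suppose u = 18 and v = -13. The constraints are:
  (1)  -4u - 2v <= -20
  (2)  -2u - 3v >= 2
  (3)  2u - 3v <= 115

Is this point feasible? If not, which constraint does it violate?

(1): -46 ≤ -20 ✓
(2): 3 ≥ 2 ✓
(3): 75 ≤ 115 ✓

feasible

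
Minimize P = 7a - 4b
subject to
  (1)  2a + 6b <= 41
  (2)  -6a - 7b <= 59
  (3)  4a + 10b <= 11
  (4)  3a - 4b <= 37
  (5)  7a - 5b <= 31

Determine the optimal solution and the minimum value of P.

a = -667/32, b = 151/16, minimum P = -5877/32

Extreme points and P = 7a - 4b:
  (-667/32, 151/16) → P = -5877/32
  (-78/79, -599/79) → P = 1850/79
  (73/18, -47/90) → P = 2743/90

The binding constraints are -6a - 7b = 59 and 4a + 10b = 11.
Solving simultaneously gives a = -667/32, b = 151/16.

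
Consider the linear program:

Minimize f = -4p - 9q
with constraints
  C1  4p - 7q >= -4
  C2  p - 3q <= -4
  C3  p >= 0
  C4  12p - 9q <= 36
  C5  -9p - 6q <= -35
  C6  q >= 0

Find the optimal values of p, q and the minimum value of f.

Vertices and f = -4p - 9q:
  (16/5, 12/5) → f = -172/5
  (6, 4) → f = -60
  (16/3, 28/9) → f = -148/3

The binding constraints are 4p - 7q = -4 and 12p - 9q = 36.
Solving simultaneously gives p = 6, q = 4.

p = 6, q = 4, minimum f = -60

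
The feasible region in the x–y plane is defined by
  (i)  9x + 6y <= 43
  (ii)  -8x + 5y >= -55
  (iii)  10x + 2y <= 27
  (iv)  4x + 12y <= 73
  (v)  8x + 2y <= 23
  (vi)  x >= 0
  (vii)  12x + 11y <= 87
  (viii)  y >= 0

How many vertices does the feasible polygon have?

6

Pairwise boundary intersections that survive every other constraint:
  (13/14, 485/84)
  (26/15, 137/30)
  (2, 7/2)
  (27/10, 0)
  (0, 73/12)
  (0, 0)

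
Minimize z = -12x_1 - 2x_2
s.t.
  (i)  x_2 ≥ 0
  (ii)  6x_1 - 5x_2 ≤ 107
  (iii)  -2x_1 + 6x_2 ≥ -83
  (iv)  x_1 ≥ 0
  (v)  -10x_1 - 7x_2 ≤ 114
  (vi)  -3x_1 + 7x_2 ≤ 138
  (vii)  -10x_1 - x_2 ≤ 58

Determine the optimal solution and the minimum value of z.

Extreme points and z = -12x_1 - 2x_2:
  (107/6, 0) → z = -214
  (0, 0) → z = 0
  (1439/27, 383/9) → z = -2174/3
  (0, 138/7) → z = -276/7

x_1 = 1439/27, x_2 = 383/9, minimum z = -2174/3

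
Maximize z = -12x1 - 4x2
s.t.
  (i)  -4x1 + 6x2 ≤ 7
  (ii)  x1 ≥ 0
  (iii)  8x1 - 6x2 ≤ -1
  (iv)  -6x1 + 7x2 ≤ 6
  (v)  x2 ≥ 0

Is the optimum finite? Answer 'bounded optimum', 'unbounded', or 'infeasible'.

bounded optimum

Corner points and z = -12x1 - 4x2:
  (0, 1/6) → z = -2/3
  (0, 6/7) → z = -24/7
  (29/20, 21/10) → z = -129/5
The feasible region has finitely many vertices and no improving ray; the maximum is -2/3 at (0, 1/6).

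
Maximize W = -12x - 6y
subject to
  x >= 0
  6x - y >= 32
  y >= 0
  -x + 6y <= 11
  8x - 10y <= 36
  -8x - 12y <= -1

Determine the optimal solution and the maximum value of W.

Feasible corners and W = -12x - 6y:
  (29/5, 14/5) → W = -432/5
  (71/13, 10/13) → W = -912/13
  (163/19, 62/19) → W = -2328/19

The optimum lies where 6x - y = 32 and 8x - 10y = 36.
Solving simultaneously gives x = 71/13, y = 10/13.

x = 71/13, y = 10/13, maximum W = -912/13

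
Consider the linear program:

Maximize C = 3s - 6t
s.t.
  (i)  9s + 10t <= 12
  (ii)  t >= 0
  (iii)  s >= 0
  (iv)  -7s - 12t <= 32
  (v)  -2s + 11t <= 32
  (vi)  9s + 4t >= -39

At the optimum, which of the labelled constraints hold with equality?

Corner points and C = 3s - 6t:
  (4/3, 0) → C = 4
  (0, 6/5) → C = -36/5
  (0, 0) → C = 0

The maximum is at (4/3, 0). Substituting into each constraint, equality holds for (i) and (ii); the remaining constraints have slack.

(i) and (ii)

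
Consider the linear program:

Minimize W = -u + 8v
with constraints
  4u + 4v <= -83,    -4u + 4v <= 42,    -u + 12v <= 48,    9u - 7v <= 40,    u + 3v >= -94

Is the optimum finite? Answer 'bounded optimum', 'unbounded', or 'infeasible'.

bounded optimum

Vertices and W = -u + 8v:
  (-125/8, -41/8) → W = -203/8
  (-421/64, -907/64) → W = -6835/64
  (-251/8, -167/8) → W = -1085/8
  (-269/17, -443/17) → W = -3275/17
The feasible region has finitely many vertices and no improving ray; the minimum is -3275/17 at (-269/17, -443/17).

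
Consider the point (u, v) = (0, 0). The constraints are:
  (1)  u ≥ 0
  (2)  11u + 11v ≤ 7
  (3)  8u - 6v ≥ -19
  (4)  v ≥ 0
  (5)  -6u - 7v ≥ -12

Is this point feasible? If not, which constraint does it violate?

(1): 0 ≥ 0 ✓
(2): 0 ≤ 7 ✓
(3): 0 ≥ -19 ✓
(4): 0 ≥ 0 ✓
(5): 0 ≥ -12 ✓

feasible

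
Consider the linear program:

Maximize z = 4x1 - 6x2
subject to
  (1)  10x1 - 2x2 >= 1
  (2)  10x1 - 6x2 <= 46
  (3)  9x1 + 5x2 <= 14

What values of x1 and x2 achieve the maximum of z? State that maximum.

x1 = -43/20, x2 = -45/4, maximum z = 589/10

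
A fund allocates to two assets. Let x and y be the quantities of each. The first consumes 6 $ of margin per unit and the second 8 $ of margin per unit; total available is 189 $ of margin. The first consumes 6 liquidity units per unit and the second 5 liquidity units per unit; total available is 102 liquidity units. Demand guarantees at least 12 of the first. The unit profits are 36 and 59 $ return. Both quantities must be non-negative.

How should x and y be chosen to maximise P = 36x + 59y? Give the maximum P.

x = 12, y = 6, maximum P = 786

Extreme points and P = 36x + 59y:
  (17, 0) → P = 612
  (12, 0) → P = 432
  (12, 6) → P = 786

At the optimal vertex, 6x + 5y = 102 and x = 12.
Solving simultaneously gives x = 12, y = 6.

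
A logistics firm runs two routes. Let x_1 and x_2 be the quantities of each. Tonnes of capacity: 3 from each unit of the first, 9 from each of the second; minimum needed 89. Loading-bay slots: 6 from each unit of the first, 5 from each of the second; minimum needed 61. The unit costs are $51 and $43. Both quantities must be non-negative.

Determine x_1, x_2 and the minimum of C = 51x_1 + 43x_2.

Extreme points and C = 51x_1 + 43x_2:
  (0, 61/5) → C = 2623/5
  (89/3, 0) → C = 1513
  (8/3, 9) → C = 523
The feasible region is unbounded (it extends along (0, 1), (1, 0)), but C strictly increases along every unbounded feasible direction, so there is no improving ray and the minimum is attained at a vertex.

The binding constraints are 3x_1 + 9x_2 = 89 and 6x_1 + 5x_2 = 61.
Solving simultaneously gives x_1 = 8/3, x_2 = 9.

x_1 = 8/3, x_2 = 9, minimum C = 523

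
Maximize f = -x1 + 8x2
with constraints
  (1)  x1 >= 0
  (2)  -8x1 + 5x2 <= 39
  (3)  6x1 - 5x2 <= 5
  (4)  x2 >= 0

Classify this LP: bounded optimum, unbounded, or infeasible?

unbounded

From the feasible point (0, 39/5), moving in the direction (5, 8) keeps every constraint satisfied while f increases without bound.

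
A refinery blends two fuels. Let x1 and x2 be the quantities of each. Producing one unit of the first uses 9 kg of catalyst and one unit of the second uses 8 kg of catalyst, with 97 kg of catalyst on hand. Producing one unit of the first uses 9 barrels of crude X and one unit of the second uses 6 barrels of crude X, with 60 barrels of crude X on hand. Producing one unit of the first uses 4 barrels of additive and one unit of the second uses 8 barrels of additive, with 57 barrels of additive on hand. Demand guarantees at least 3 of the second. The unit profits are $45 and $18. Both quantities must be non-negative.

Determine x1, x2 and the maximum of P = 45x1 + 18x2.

Vertices and P = 45x1 + 18x2:
  (0, 57/8) → P = 513/4
  (0, 3) → P = 54
  (23/8, 91/16) → P = 927/4
  (14/3, 3) → P = 264

At the optimal vertex, 9x1 + 6x2 = 60 and x2 = 3.
Solving simultaneously gives x1 = 14/3, x2 = 3.

x1 = 14/3, x2 = 3, maximum P = 264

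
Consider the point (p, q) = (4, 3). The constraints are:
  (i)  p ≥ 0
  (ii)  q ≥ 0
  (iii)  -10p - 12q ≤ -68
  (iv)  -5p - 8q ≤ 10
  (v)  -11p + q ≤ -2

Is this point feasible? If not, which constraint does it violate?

feasible

(i): 4 ≥ 0 ✓
(ii): 3 ≥ 0 ✓
(iii): -76 ≤ -68 ✓
(iv): -44 ≤ 10 ✓
(v): -41 ≤ -2 ✓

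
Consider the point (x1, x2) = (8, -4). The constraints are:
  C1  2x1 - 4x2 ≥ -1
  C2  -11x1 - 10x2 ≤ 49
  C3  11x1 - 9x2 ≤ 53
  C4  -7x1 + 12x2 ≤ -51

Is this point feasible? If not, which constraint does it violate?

not feasible — violates C3

Constraint C3: 11x1 - 9x2 = 124, which is not ≤ 53. All other constraints are satisfied.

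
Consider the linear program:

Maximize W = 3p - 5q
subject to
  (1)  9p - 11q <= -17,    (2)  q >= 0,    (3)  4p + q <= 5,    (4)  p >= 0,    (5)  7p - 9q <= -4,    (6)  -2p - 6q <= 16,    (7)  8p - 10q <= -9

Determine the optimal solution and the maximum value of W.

Vertices and W = 3p - 5q:
  (38/53, 113/53) → W = -451/53
  (0, 17/11) → W = -85/11
  (0, 5) → W = -25

At the optimal vertex, 9p - 11q = -17 and p = 0.
Solving simultaneously gives p = 0, q = 17/11.

p = 0, q = 17/11, maximum W = -85/11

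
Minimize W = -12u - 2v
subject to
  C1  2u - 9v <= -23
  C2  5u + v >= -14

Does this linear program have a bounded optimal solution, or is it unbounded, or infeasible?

unbounded

From the feasible point (-149/47, 87/47), moving in the direction (9, 2) keeps every constraint satisfied while W decreases without bound.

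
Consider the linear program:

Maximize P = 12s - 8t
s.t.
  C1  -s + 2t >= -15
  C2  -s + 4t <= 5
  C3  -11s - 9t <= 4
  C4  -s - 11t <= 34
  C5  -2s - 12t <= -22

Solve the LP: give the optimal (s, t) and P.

Corner points and P = 12s - 8t:
  (35, 10) → P = 340
  (14, -1/2) → P = 172
  (7/5, 8/5) → P = 4

s = 35, t = 10, maximum P = 340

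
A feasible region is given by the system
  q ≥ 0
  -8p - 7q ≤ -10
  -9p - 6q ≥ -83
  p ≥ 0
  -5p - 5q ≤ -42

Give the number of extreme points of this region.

4

Intersecting each pair of boundary lines and keeping only the points that satisfy every inequality leaves:
  (83/9, 0)
  (42/5, 0)
  (0, 83/6)
  (0, 42/5)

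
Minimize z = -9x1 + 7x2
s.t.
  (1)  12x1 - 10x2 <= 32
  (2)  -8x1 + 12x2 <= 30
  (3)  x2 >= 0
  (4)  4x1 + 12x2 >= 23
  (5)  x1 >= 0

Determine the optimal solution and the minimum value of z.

Extreme points and z = -9x1 + 7x2:
  (171/16, 77/8) → z = -461/16
  (307/92, 37/46) → z = -2245/92
  (0, 5/2) → z = 35/2
  (0, 23/12) → z = 161/12

The binding constraints are 12x1 - 10x2 = 32 and -8x1 + 12x2 = 30.
Solving simultaneously gives x1 = 171/16, x2 = 77/8.

x1 = 171/16, x2 = 77/8, minimum z = -461/16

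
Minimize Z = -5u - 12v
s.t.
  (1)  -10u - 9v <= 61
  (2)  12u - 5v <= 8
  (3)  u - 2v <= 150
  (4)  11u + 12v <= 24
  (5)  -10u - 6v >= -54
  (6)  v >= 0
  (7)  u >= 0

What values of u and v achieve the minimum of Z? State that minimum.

Feasible corners and Z = -5u - 12v:
  (216/199, 200/199) → Z = -3480/199
  (2/3, 0) → Z = -10/3
  (0, 2) → Z = -24
  (0, 0) → Z = 0

The optimum lies where 11u + 12v = 24 and u = 0.
Solving simultaneously gives u = 0, v = 2.

u = 0, v = 2, minimum Z = -24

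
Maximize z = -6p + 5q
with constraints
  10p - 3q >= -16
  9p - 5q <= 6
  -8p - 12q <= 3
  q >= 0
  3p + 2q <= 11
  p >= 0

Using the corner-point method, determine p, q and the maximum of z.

p = 1/29, q = 158/29, maximum z = 784/29

Extreme points and z = -6p + 5q:
  (1/29, 158/29) → z = 784/29
  (0, 16/3) → z = 80/3
  (2/3, 0) → z = -4
  (67/33, 27/11) → z = 1/11
  (0, 0) → z = 0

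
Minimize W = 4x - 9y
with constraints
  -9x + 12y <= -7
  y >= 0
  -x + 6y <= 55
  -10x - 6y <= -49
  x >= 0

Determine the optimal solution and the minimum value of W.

x = 117/7, y = 251/21, minimum W = -285/7

The feasible region is unbounded (it extends along (6, 1), (1, 0)), but W strictly increases along every unbounded feasible direction, so there is no improving ray and the minimum is attained at a vertex.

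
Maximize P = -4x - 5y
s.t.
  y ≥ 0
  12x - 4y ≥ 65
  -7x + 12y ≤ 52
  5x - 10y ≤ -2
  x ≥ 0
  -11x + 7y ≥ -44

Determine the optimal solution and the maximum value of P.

x = 279/40, y = 187/40, maximum P = -2051/40

Vertices and P = -4x - 5y:
  (247/29, 1079/116) → P = -9347/116
  (279/40, 187/40) → P = -2051/40
  (892/83, 880/83) → P = -96

The optimum lies where 12x - 4y = 65 and -11x + 7y = -44.
Solving simultaneously gives x = 279/40, y = 187/40.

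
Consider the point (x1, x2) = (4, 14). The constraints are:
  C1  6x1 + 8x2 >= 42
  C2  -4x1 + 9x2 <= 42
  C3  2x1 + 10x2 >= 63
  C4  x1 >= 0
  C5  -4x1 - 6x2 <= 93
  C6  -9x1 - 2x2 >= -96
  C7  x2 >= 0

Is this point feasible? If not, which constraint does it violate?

not feasible — violates C2

Constraint C2: -4x1 + 9x2 = 110, which is not ≤ 42. All other constraints are satisfied.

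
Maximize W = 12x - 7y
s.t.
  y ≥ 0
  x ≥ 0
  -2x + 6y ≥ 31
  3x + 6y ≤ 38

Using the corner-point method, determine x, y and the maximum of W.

Corner points and W = 12x - 7y:
  (0, 31/6) → W = -217/6
  (0, 19/3) → W = -133/3
  (7/5, 169/30) → W = -679/30

The optimum lies where -2x + 6y = 31 and 3x + 6y = 38.
Solving simultaneously gives x = 7/5, y = 169/30.

x = 7/5, y = 169/30, maximum W = -679/30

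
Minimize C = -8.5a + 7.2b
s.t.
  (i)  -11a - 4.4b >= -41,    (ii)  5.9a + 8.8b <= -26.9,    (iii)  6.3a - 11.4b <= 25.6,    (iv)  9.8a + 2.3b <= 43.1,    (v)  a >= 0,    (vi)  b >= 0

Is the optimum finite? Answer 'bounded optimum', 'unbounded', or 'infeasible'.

infeasible

The boundaries -11a - 4.4b = -41 and a = 0 meet at (0, 205/22), but that point violates 5.9a + 8.8b ≤ -26.9. Every candidate vertex is excluded by some other constraint, so the feasible region is empty.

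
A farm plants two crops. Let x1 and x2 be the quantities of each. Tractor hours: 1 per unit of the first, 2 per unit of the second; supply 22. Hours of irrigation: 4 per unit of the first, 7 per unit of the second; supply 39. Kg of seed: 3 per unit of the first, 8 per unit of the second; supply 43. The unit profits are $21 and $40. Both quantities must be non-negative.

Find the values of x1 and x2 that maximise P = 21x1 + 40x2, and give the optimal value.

Vertices and P = 21x1 + 40x2:
  (0, 0) → P = 0
  (0, 43/8) → P = 215
  (39/4, 0) → P = 819/4
  (1, 5) → P = 221

The optimum lies where 4x1 + 7x2 = 39 and 3x1 + 8x2 = 43.
Solving simultaneously gives x1 = 1, x2 = 5.

x1 = 1, x2 = 5, maximum P = 221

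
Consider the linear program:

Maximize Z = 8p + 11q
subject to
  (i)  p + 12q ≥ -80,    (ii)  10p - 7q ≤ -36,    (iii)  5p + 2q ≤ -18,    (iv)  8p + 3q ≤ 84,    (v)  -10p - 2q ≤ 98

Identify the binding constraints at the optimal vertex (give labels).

(iii) and (v)

Corner points and Z = 8p + 11q:
  (-992/127, -764/127) → Z = -16340/127
  (-508/59, -351/59) → Z = -7925/59
  (-18/5, 0) → Z = -144/5
  (-16, 31) → Z = 213

The maximum is at (-16, 31). Substituting into each constraint, equality holds for (iii) and (v); the remaining constraints have slack.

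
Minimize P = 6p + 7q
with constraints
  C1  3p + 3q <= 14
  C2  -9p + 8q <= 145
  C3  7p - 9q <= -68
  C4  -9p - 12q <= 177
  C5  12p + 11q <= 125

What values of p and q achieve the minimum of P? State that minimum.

p = -263/15, q = -8/5, minimum P = -582/5

Vertices and P = 6p + 7q:
  (-19/3, 11) → P = 39
  (-13/8, 151/24) → P = 823/24
  (-263/15, -8/5) → P = -582/5
  (-73/5, -19/5) → P = -571/5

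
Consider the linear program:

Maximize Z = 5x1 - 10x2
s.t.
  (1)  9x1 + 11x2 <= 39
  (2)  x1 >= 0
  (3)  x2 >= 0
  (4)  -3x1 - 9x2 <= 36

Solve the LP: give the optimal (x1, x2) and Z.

x1 = 13/3, x2 = 0, maximum Z = 65/3

Corner points and Z = 5x1 - 10x2:
  (0, 39/11) → Z = -390/11
  (13/3, 0) → Z = 65/3
  (0, 0) → Z = 0

The binding constraints are 9x1 + 11x2 = 39 and x2 = 0.
Solving simultaneously gives x1 = 13/3, x2 = 0.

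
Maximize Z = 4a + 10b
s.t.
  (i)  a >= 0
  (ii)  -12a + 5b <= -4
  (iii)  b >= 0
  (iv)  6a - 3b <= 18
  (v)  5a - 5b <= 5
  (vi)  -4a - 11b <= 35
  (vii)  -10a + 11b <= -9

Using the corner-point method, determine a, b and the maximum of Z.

a = 2, b = 1, maximum Z = 18

Corner points and Z = 4a + 10b:
  (1, 0) → Z = 4
  (9/10, 0) → Z = 18/5
  (2, 1) → Z = 18

The binding constraints are 5a - 5b = 5 and -10a + 11b = -9.
Solving simultaneously gives a = 2, b = 1.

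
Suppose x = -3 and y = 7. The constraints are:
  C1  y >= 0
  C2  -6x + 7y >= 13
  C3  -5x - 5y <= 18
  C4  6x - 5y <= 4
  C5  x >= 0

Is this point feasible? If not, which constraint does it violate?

Constraint C5: x = -3, which is not ≥ 0. All other constraints are satisfied.

not feasible — violates C5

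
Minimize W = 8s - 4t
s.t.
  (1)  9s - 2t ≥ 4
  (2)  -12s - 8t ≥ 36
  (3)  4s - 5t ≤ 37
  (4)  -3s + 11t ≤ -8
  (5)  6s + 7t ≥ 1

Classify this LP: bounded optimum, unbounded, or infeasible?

infeasible

The boundaries 9s - 2t = 4 and -12s - 8t = 36 meet at (-5/12, -31/8), but that point violates 6s + 7t ≥ 1. Every candidate vertex is excluded by some other constraint, so the feasible region is empty.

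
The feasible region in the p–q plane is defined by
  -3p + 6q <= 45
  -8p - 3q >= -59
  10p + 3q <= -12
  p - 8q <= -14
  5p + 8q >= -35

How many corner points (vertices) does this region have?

4

Pairwise boundary intersections that survive every other constraint:
  (-3, 6)
  (-95/9, 20/9)
  (-138/83, 128/83)
  (-49/6, 35/48)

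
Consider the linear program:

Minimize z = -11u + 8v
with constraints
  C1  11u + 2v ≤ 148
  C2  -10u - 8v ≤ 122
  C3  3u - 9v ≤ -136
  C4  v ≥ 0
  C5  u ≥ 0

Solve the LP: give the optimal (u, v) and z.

Vertices and z = -11u + 8v:
  (212/21, 388/21) → z = 772/21
  (0, 74) → z = 592
  (0, 136/9) → z = 1088/9

The optimum lies where 11u + 2v = 148 and 3u - 9v = -136.
Solving simultaneously gives u = 212/21, v = 388/21.

u = 212/21, v = 388/21, minimum z = 772/21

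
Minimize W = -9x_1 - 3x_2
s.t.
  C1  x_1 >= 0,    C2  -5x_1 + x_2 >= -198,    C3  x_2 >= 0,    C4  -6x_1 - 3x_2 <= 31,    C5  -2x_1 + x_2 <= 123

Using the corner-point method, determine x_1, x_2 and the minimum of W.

Feasible corners and W = -9x_1 - 3x_2:
  (0, 0) → W = 0
  (0, 123) → W = -369
  (198/5, 0) → W = -1782/5
  (107, 337) → W = -1974

At the optimal vertex, -5x_1 + x_2 = -198 and -2x_1 + x_2 = 123.
Solving simultaneously gives x_1 = 107, x_2 = 337.

x_1 = 107, x_2 = 337, minimum W = -1974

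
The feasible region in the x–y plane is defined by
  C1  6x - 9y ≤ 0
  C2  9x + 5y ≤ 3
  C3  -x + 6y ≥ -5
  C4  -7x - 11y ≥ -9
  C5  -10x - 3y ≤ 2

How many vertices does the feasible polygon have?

4

Pairwise boundary intersections that survive every other constraint:
  (9/37, 6/37)
  (-1/6, -1/9)
  (-3/16, 15/16)
  (-49/89, 104/89)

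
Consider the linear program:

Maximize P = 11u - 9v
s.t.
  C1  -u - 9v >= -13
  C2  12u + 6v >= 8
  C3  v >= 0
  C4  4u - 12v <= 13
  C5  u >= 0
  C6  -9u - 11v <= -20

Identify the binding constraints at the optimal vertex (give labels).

C1 and C4

Feasible corners and P = 11u - 9v:
  (91/16, 13/16) → P = 221/4
  (37/70, 97/70) → P = -233/35
  (13/4, 0) → P = 143/4
  (20/9, 0) → P = 220/9

The maximum is at (91/16, 13/16). Substituting into each constraint, equality holds for C1 and C4; the remaining constraints have slack.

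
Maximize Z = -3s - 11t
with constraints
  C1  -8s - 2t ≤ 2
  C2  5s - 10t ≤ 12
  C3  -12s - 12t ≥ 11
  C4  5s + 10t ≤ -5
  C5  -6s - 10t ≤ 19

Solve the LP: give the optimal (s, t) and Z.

Feasible corners and Z = -3s - 11t:
  (2/45, -53/45) → Z = 577/45
  (-1/36, -8/9) → Z = 355/36
  (17/90, -199/180) → Z = 2087/180

s = 2/45, t = -53/45, maximum Z = 577/45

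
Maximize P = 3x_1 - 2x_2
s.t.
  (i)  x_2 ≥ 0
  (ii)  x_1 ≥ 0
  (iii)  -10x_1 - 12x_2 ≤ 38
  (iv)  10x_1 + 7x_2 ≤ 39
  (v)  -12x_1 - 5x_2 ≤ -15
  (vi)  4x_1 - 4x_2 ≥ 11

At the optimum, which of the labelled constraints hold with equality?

Extreme points and P = 3x_1 - 2x_2:
  (39/10, 0) → P = 117/10
  (11/4, 0) → P = 33/4
  (233/68, 23/34) → P = 607/68

The maximum is at (39/10, 0). Substituting into each constraint, equality holds for (i) and (iv); the remaining constraints have slack.

(i) and (iv)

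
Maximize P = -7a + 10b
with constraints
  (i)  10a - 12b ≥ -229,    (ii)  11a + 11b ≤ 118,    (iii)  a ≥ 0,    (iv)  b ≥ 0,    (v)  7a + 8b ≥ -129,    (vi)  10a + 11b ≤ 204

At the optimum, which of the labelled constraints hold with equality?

Feasible corners and P = -7a + 10b:
  (0, 118/11) → P = 1180/11
  (118/11, 0) → P = -826/11
  (0, 0) → P = 0

The maximum is at (0, 118/11). Substituting into each constraint, equality holds for (ii) and (iii); the remaining constraints have slack.

(ii) and (iii)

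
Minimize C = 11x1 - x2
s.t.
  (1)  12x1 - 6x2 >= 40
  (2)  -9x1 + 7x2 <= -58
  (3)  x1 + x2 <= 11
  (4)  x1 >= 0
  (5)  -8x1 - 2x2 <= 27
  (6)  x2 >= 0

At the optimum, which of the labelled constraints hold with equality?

Corner points and C = 11x1 - x2:
  (135/16, 41/16) → C = 361/4
  (58/9, 0) → C = 638/9
  (11, 0) → C = 121

The minimum is at (58/9, 0). Substituting into each constraint, equality holds for (2) and (6); the remaining constraints have slack.

(2) and (6)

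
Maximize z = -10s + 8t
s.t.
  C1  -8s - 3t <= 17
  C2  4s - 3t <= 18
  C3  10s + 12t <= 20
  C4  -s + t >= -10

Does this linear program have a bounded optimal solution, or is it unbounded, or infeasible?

Corner points and z = -10s + 8t:
  (1/12, -53/9) → z = -863/18
  (-4, 5) → z = 80
  (46/13, -50/39) → z = -1780/39
The feasible region has finitely many vertices and no improving ray; the maximum is 80 at (-4, 5).

bounded optimum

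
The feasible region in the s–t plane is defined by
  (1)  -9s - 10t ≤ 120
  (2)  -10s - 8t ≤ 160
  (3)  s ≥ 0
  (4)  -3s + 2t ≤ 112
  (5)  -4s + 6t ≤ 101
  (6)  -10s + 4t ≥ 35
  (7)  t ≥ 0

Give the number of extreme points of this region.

3

Intersecting each pair of boundary lines and keeping only the points that satisfy every inequality leaves:
  (0, 101/6)
  (0, 35/4)
  (97/22, 435/22)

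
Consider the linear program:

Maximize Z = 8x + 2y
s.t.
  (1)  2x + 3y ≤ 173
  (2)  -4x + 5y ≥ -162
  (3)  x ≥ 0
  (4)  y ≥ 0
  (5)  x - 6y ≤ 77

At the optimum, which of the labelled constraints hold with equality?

Corner points and Z = 8x + 2y:
  (1351/22, 184/11) → Z = 5772/11
  (0, 173/3) → Z = 346/3
  (81/2, 0) → Z = 324
  (0, 0) → Z = 0

The maximum is at (1351/22, 184/11). Substituting into each constraint, equality holds for (1) and (2); the remaining constraints have slack.

(1) and (2)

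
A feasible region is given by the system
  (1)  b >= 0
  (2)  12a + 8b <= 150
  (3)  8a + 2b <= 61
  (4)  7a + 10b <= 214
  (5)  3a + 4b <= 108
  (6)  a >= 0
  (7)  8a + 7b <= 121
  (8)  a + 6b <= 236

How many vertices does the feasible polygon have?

5

The feasible vertices (each the meet of two boundaries and inside every other half-plane) are:
  (61/8, 0)
  (0, 0)
  (47/10, 117/10)
  (41/10, 63/5)
  (0, 121/7)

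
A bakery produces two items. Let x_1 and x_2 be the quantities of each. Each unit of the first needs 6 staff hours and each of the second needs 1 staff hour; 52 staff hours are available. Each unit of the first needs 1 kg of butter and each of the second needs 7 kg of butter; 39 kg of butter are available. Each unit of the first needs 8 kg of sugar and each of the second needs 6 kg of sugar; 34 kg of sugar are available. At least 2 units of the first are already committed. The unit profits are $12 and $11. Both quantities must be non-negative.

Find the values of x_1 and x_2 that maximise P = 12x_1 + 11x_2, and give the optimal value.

The binding constraints are 8x_1 + 6x_2 = 34 and x_1 = 2.
Solving simultaneously gives x_1 = 2, x_2 = 3.

x_1 = 2, x_2 = 3, maximum P = 57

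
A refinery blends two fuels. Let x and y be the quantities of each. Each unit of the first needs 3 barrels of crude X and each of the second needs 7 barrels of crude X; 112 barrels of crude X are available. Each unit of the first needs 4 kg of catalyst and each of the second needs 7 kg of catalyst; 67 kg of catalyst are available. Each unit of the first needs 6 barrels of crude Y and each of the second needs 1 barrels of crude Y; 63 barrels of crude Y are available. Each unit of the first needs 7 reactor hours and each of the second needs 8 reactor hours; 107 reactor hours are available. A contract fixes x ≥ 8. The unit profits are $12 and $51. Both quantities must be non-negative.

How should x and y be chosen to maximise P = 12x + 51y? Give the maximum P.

Feasible corners and P = 12x + 51y:
  (21/2, 0) → P = 126
  (8, 0) → P = 96
  (187/19, 75/19) → P = 6069/19
  (8, 5) → P = 351

The binding constraints are 4x + 7y = 67 and x = 8.
Solving simultaneously gives x = 8, y = 5.

x = 8, y = 5, maximum P = 351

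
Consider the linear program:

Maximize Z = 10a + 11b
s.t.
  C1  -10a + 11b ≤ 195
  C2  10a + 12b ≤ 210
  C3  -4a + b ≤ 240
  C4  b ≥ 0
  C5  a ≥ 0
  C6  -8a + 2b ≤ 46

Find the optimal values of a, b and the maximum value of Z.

Extreme points and Z = 10a + 11b:
  (21, 0) → Z = 210
  (0, 35/2) → Z = 385/2
  (0, 0) → Z = 0

At the optimal vertex, 10a + 12b = 210 and b = 0.
Solving simultaneously gives a = 21, b = 0.

a = 21, b = 0, maximum Z = 210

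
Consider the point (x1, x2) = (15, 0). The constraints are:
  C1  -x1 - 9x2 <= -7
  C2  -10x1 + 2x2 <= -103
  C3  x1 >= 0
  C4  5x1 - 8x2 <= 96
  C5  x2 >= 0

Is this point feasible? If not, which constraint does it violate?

C1: -15 ≤ -7 ✓
C2: -150 ≤ -103 ✓
C3: 15 ≥ 0 ✓
C4: 75 ≤ 96 ✓
C5: 0 ≥ 0 ✓

feasible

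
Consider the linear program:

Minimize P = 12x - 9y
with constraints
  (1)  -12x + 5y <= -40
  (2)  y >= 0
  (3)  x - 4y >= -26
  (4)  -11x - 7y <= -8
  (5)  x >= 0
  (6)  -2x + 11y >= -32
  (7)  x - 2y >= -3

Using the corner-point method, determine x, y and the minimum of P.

x = 5, y = 4, minimum P = 24

Extreme points and P = 12x - 9y:
  (10/3, 0) → P = 40
  (5, 4) → P = 24
  (16, 0) → P = 192
  (20, 23/2) → P = 273/2
The feasible region is unbounded (it extends along (11, 2), (4, 1)), but P strictly increases along every unbounded feasible direction, so there is no improving ray and the minimum is attained at a vertex.

The optimum lies where -12x + 5y = -40 and x - 2y = -3.
Solving simultaneously gives x = 5, y = 4.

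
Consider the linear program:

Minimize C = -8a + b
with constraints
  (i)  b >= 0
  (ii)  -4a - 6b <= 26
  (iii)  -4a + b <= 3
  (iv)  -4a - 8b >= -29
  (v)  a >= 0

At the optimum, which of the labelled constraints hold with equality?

Vertices and C = -8a + b:
  (29/4, 0) → C = -58
  (0, 0) → C = 0
  (5/36, 32/9) → C = 22/9
  (0, 3) → C = 3

The minimum is at (29/4, 0). Substituting into each constraint, equality holds for (i) and (iv); the remaining constraints have slack.

(i) and (iv)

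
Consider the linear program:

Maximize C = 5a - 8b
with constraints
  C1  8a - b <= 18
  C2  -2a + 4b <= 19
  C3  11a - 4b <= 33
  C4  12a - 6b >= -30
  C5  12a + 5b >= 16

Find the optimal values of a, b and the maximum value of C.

Vertices and C = 5a - 8b:
  (91/30, 94/15) → C = -1049/30
  (53/26, -22/13) → C = 617/26
  (-1/6, 14/3) → C = -229/6
  (-9/22, 46/11) → C = -71/2

At the optimal vertex, 8a - b = 18 and 12a + 5b = 16.
Solving simultaneously gives a = 53/26, b = -22/13.

a = 53/26, b = -22/13, maximum C = 617/26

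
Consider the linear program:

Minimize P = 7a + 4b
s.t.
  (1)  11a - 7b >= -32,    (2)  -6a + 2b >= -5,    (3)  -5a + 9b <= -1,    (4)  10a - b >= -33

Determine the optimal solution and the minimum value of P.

a = -71/14, b = -124/7, minimum P = -1489/14

The optimum lies where -6a + 2b = -5 and 10a - b = -33.
Solving simultaneously gives a = -71/14, b = -124/7.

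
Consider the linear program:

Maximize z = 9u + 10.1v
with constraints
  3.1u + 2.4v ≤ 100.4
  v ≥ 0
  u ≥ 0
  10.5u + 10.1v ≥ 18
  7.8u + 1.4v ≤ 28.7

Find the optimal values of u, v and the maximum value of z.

u = 0, v = 20.5, maximum z = 207.05

At the optimal vertex, u = 0 and 7.8u + 1.4v = 28.7.
Solving simultaneously gives u = 0, v = 41/2.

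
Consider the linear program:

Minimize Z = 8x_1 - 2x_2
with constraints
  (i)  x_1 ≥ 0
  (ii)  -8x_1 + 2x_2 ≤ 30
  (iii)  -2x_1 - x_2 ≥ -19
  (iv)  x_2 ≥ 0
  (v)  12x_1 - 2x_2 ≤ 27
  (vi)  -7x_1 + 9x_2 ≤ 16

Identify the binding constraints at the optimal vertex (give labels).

Extreme points and Z = 8x_1 - 2x_2:
  (0, 0) → Z = 0
  (0, 16/9) → Z = -32/9
  (9/4, 0) → Z = 18
  (275/94, 381/94) → Z = 719/47

The minimum is at (0, 16/9). Substituting into each constraint, equality holds for (i) and (vi); the remaining constraints have slack.

(i) and (vi)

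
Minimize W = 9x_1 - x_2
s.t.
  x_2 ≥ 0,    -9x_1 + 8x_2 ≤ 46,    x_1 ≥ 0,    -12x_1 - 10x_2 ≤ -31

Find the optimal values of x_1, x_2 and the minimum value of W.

Feasible corners and W = 9x_1 - x_2:
  (31/12, 0) → W = 93/4
  (0, 23/4) → W = -23/4
  (0, 31/10) → W = -31/10
The feasible region is unbounded (it extends along (8, 9), (1, 0)), but W strictly increases along every unbounded feasible direction, so there is no improving ray and the minimum is attained at a vertex.

x_1 = 0, x_2 = 23/4, minimum W = -23/4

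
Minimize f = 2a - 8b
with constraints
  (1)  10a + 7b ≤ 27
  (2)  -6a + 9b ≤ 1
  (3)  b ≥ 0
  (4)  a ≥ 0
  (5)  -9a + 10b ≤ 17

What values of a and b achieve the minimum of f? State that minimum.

a = 59/33, b = 43/33, minimum f = -226/33

At the optimal vertex, 10a + 7b = 27 and -6a + 9b = 1.
Solving simultaneously gives a = 59/33, b = 43/33.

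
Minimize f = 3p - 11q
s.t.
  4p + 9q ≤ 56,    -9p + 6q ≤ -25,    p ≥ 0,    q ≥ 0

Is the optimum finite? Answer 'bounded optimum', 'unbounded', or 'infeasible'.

Extreme points and f = 3p - 11q:
  (187/35, 404/105) → f = -2761/105
  (14, 0) → f = 42
  (25/9, 0) → f = 25/3
The feasible region has finitely many vertices and no improving ray; the minimum is -2761/105 at (187/35, 404/105).

bounded optimum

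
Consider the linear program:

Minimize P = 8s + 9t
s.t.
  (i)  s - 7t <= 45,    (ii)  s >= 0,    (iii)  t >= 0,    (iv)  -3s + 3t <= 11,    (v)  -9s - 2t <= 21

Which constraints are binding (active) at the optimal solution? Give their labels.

(ii) and (iii)

Vertices and P = 8s + 9t:
  (45, 0) → P = 360
  (0, 0) → P = 0
  (0, 11/3) → P = 33
The feasible region is unbounded (it extends along (7, 1), (1, 1)), but P strictly increases along every unbounded feasible direction, so there is no improving ray and the minimum is attained at a vertex.

The minimum is at (0, 0). Substituting into each constraint, equality holds for (ii) and (iii); the remaining constraints have slack.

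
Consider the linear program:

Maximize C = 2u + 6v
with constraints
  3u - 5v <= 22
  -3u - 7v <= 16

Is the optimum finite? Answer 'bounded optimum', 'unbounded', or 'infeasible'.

unbounded

From the feasible point (37/18, -19/6), moving in the direction (5, 3) keeps every constraint satisfied while C increases without bound.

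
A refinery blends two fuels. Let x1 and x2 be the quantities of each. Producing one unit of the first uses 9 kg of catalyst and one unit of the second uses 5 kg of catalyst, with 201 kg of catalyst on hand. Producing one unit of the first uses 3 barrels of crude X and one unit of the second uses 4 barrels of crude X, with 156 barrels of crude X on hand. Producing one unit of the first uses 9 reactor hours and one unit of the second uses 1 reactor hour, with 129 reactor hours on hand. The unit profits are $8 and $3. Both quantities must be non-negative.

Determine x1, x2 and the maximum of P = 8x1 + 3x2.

x1 = 37/3, x2 = 18, maximum P = 458/3

Corner points and P = 8x1 + 3x2:
  (0, 0) → P = 0
  (0, 39) → P = 117
  (43/3, 0) → P = 344/3
  (8/7, 267/7) → P = 865/7
  (37/3, 18) → P = 458/3

At the optimal vertex, 9x1 + 5x2 = 201 and 9x1 + x2 = 129.
Solving simultaneously gives x1 = 37/3, x2 = 18.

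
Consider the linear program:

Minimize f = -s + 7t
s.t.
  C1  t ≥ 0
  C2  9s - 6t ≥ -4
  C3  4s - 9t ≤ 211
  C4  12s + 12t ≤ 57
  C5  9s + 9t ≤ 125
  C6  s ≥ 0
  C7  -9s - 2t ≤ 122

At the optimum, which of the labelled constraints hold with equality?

Vertices and f = -s + 7t:
  (19/4, 0) → f = -19/4
  (0, 0) → f = 0
  (49/30, 187/60) → f = 1211/60
  (0, 2/3) → f = 14/3

The minimum is at (19/4, 0). Substituting into each constraint, equality holds for C1 and C4; the remaining constraints have slack.

C1 and C4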